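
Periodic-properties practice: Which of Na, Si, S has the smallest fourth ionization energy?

Si

The fourth ionization energy removes an electron from the +3 ion. For each element: Na³⁺ is already 2 electrons into the core; Si³⁺ still has 1 valence electron; S³⁺ still has 3 valence electrons.
Pulling an electron out of a noble-gas core costs far more than removing a remaining valence electron, so Na sits at the high end of IE_4.
Valence configurations: Si³⁺ [Ne]3s¹, S³⁺ [Ne]3s²3p¹.
The numbers (kJ/mol): Na 9543, Si 4356, S 4556.
Overall IE_4 order: Si < S < Na.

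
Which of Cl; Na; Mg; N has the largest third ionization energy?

Mg

The third ionization energy removes an electron from the +2 ion. For each element: Cl²⁺ still has 5 valence electrons; Na²⁺ is already 1 electron into the core; Mg²⁺ is the bare [Ne] core; N²⁺ still has 3 valence electrons.
Pulling an electron out of a noble-gas core costs far more than removing a remaining valence electron, so Na and Mg sit at the high end of IE_3.
Valence configurations: Cl²⁺ [Ne]3s²3p³, N²⁺ [He]2s²2p¹.
Tabulated IE_3 (kJ/mol): Cl 3822, Na 6910, Mg 7733, N 4578.
Putting it together, IE_3: Cl < N < Na < Mg.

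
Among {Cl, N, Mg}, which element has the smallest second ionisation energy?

Mg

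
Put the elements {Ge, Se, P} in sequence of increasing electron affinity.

Atoms with high Z_eff and room in the valence shell (especially the halogens) have the most exothermic electron affinities.
Neither a single period nor a single group — weigh both effects.
Ge > P: this pair runs against the simple trend — see the exception note.
Se > Ge: both are in period 4; the period trend gives Se the larger value.
Note the exception: Ge has a higher electron affinity than P, contrary to the simple trend — adding an electron to P's half-filled np³ subshell costs electron-pairing energy.
Approximate values (kJ/mol): P 72, Ge 119, Se 195.
So from lowest to highest: P < Ge < Se.

P < Ge < Se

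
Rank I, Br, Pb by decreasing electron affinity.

Br is in period 4, group 17; I is in period 5, group 17; Pb is in period 6, group 14.
Atoms with high Z_eff and room in the valence shell (especially the halogens) have the most exothermic electron affinities.
These span different periods and groups, so the two trends combine.
I > Pb: both effects reinforce here, so I is clearly the higher of the two.
Br > I: Br sits above I in group 17, so the down-group effect alone puts Br higher.
For reference (kJ/mol): Br 325, I 295, Pb 35.
So from highest to lowest: Br > I > Pb.

Br > I > Pb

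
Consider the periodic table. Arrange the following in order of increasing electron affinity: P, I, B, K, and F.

B < K < P < I < F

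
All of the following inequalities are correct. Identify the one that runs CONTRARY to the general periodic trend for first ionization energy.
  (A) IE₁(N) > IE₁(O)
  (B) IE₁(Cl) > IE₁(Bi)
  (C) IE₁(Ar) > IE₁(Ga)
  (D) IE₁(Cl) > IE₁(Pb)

(A)

The general trend: first ionization energy increases across a period and decreases down a group.
(A) N (period 2, group 15) vs O (period 2, group 16): the stated order contradicts the simple trend.
(B) Cl (period 3, group 17) vs Bi (period 6, group 15): the stated order agrees with the simple trend.
(C) Ar (period 3, group 18) vs Ga (period 4, group 13): the stated order agrees with the simple trend.
(D) Cl (period 3, group 17) vs Pb (period 6, group 14): the stated order agrees with the simple trend.
The exception is (A): pairing an electron in O's 2p⁴ costs repulsion energy, so O ionizes more easily than half-filled N (2p³).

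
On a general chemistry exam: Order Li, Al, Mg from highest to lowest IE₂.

Li > Al > Mg

IE_2 is the cost of taking one more electron from the +1 cation: Li⁺ is the bare [He] core; Al⁺ still has 2 valence electrons; Mg⁺ still has 1 valence electron.
Pulling an electron out of a noble-gas core costs far more than removing a remaining valence electron, so Li sits at the high end of IE_2.
Valence configurations: Al⁺ [Ne]3s², Mg⁺ [Ne]3s¹.
Approximate IE_2 values (kJ/mol): Li 7298, Al 1817, Mg 1451.
Hence IE_2: Mg < Al < Li.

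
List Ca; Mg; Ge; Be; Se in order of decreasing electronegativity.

Se, Ge, Be, Mg, Ca

Be is in period 2, group 2; Mg is in period 3, group 2; Ca is in period 4, group 2; Ge is in period 4, group 14; Se is in period 4, group 16.
Electronegativity increases across a period and decreases down a group, tracking effective nuclear charge and atomic size.
Here both period and group differ, so the two effects have to be weighed against each other.
Mg > Ca: Mg sits above Ca in group 2, so the down-group effect alone puts Mg higher.
Be > Mg: Be sits above Mg in group 2, so the down-group effect alone puts Be higher.
Ge > Be: period and group pull opposite ways; the across-period shift dominates (2.01 vs 1.57).
Se > Ge: both are in period 4; the period trend gives Se the larger value.
For reference (Pauling): Be 1.57, Mg 1.31, Ca 1.00, Ge 2.01, Se 2.55.
So from highest to lowest: Se > Ge > Be > Mg > Ca.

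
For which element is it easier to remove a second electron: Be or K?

Be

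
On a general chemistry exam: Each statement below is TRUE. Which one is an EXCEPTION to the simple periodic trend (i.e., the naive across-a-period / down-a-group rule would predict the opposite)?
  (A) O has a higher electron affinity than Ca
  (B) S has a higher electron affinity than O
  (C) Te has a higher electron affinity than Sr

The general trend: electron affinity increases across a period and decreases down a group.
(A) O (period 2, group 16) vs Ca (period 4, group 2): the stated order agrees with the simple trend.
(B) S (period 3, group 16) vs O (period 2, group 16): the stated order contradicts the simple trend.
(C) Te (period 5, group 16) vs Sr (period 5, group 2): the stated order agrees with the simple trend.
The exception is (B): the compact 2p subshell of O repels the added electron more than S's larger 3p does.

(B)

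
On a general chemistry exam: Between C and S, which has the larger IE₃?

C

The third ionization energy removes an electron from the +2 ion. For each element: C²⁺ still has 2 valence electrons; S²⁺ still has 4 valence electrons.
All are still removing valence electrons, so compare the +2 ions as you would atoms: IE_3 generally rises across a period (higher Z_eff) and falls down a group (larger shell), subject to the usual subshell exceptions.
Valence configurations: C²⁺ [He]2s², S²⁺ [Ne]3s²3p².
The numbers (kJ/mol): C 4620, S 3357.
Putting it together, IE_3: S < C.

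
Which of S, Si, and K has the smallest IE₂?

Si

The second ionization energy removes an electron from the +1 ion. For each element: S⁺ still has 5 valence electrons; Si⁺ still has 3 valence electrons; K⁺ is the bare [Ar] core.
Pulling an electron out of a noble-gas core costs far more than removing a remaining valence electron, so K sits at the high end of IE_2.
Valence configurations: S⁺ [Ne]3s²3p³, Si⁺ [Ne]3s²3p¹.
Tabulated IE_2 (kJ/mol): S 2252, Si 1577, K 3052.
Hence IE_2: Si < S < K.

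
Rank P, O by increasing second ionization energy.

P < O

After 1 electron has been removed, what remains? P⁺ still has 4 valence electrons; O⁺ still has 5 valence electrons.
All are still removing valence electrons, so compare the +1 ions as you would atoms: IE_2 generally rises across a period (higher Z_eff) and falls down a group (larger shell), subject to the usual subshell exceptions.
Valence configurations: P⁺ [Ne]3s²3p², O⁺ [He]2s²2p³.
Approximate IE_2 values (kJ/mol): P 1907, O 3388.
So the second ionization energies run P < O.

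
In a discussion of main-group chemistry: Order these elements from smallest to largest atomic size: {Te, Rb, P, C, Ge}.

Radius decreases left→right (rising Z_eff, same n) and increases top→bottom (higher n).
Here both period and group differ, so the two effects have to be weighed against each other.
P > C: the two effects oppose for this pair; the down-group effect wins (111 vs 75 pm).
Ge > P: both effects reinforce here, so Ge is clearly the larger of the two.
Te > Ge: period and group pull opposite ways; the down-group shift dominates (136 vs 121 pm).
Rb > Te: both are in period 5; the period trend gives Rb the larger value.
For reference (pm): C 75, P 111, Ge 121, Rb 210, Te 136.
So from smallest to largest: C < P < Ge < Te < Rb.

C, P, Ge, Te, Rb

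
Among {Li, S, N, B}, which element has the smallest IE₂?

After 1 electron has been removed, what remains? Li⁺ is the bare [He] core; S⁺ still has 5 valence electrons; N⁺ still has 4 valence electrons; B⁺ still has 2 valence electrons.
Breaking into a closed-shell core is much more expensive than removing a leftover valence electron — Li has the largest IE_2 here.
Valence configurations: S⁺ [Ne]3s²3p³, N⁺ [He]2s²2p², B⁺ [He]2s².
Tabulated IE_2 (kJ/mol): Li 7298, S 2252, N 2856, B 2427.
Overall IE_2 order: S < B < N < Li.

S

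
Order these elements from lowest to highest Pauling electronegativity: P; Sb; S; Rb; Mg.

Mg is in period 3, group 2; P is in period 3, group 15; S is in period 3, group 16; Rb is in period 5, group 1; Sb is in period 5, group 15.
Electronegativity increases across a period and decreases down a group, tracking effective nuclear charge and atomic size.
These span different periods and groups, so the two trends combine.
Mg > Rb: both effects reinforce here, so Mg is clearly the higher of the two.
Sb > Mg: the two effects oppose for this pair; the across-period effect wins (2.05 vs 1.31).
P > Sb: they share group 15; the group trend gives P the larger value.
S > P: S lies to the right of P in period 3, so the across-period effect alone puts S higher.
Tabulated electronegativity (Pauling): Mg 1.31, P 2.19, S 2.58, Rb 0.82, Sb 2.05.
So from lowest to highest: Rb < Mg < Sb < P < S.

Rb, Mg, Sb, P, S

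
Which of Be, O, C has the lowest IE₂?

Be

The second ionization energy removes an electron from the +1 ion. For each element: Be⁺ still has 1 valence electron; O⁺ still has 5 valence electrons; C⁺ still has 3 valence electrons.
All are still removing valence electrons, so compare the +1 ions as you would atoms: IE_2 generally rises across a period (higher Z_eff) and falls down a group (larger shell), subject to the usual subshell exceptions.
Valence configurations: Be⁺ [He]2s¹, O⁺ [He]2s²2p³, C⁺ [He]2s²2p¹.
The numbers (kJ/mol): Be 1757, O 3388, C 2353.
Hence IE_2: Be < C < O.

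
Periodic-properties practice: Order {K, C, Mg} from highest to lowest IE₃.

After 2 electrons have been removed, what remains? K²⁺ is already 1 electron into the core; C²⁺ still has 2 valence electrons; Mg²⁺ is the bare [Ne] core.
Usually core removal costs more than valence removal, but here the competition is close: a tightly held n=2 valence electron can cost more to remove than an n=3 core electron, so the actual values have to decide it.
Tabulated IE_3 (kJ/mol): K 4420, C 4620, Mg 7733.
So the third ionization energies run K < C < Mg.

Mg > C > K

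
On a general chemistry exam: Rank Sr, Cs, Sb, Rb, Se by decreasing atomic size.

Se is in period 4, group 16; Rb is in period 5, group 1; Sr is in period 5, group 2; Sb is in period 5, group 15; Cs is in period 6, group 1.
Atomic radius shrinks across a period as nuclear charge pulls the same shell inward, and grows down a group as new shells are added.
These span different periods and groups, so the two trends combine.
Sb > Se: relative to Se, both the across-period and down-group shifts push Sb's atomic radius up.
Sr > Sb: Sr lies to the left of Sb in period 5, so the across-period effect alone puts Sr larger.
Rb > Sr: Rb lies to the left of Sr in period 5, so the across-period effect alone puts Rb larger.
Cs > Rb: they share group 1; the group trend gives Cs the larger value.
For reference (pm): Se 116, Rb 210, Sr 185, Sb 140, Cs 232.
So from largest to smallest: Cs > Rb > Sr > Sb > Se.

Cs > Rb > Sr > Sb > Se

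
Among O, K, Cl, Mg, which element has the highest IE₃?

Consider each +2 ion: O²⁺ still has 4 valence electrons; K²⁺ is already 1 electron into the core; Cl²⁺ still has 5 valence electrons; Mg²⁺ is the bare [Ne] core.
Usually core removal costs more than valence removal, but here the competition is close: a tightly held n=2 valence electron can cost more to remove than an n=3 core electron, so the actual values have to decide it.
Valence configurations: O²⁺ [He]2s²2p², Cl²⁺ [Ne]3s²3p³.
Tabulated IE_3 (kJ/mol): O 5300, K 4420, Cl 3822, Mg 7733.
Putting it together, IE_3: Cl < K < O < Mg.

Mg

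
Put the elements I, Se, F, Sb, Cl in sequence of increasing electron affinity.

Adding an electron releases more energy for atoms nearer the top right (short of the noble gases).
Here both period and group differ, so the two effects have to be weighed against each other.
Se > Sb: both effects reinforce here, so Se is clearly the higher of the two.
I > Se: the two effects oppose for this pair; the across-period effect wins (295 vs 195 kJ/mol).
F > I: they share group 17; the group trend gives F the larger value.
Cl > F: this pair runs against the simple trend — see the exception note.
Note the exception: Cl has a higher electron affinity than F, contrary to the simple trend — F's small 2p subshell makes the incoming electron feel strong e⁻–e⁻ repulsion, so Cl actually releases more energy on gaining an electron.
Tabulated electron affinity (kJ/mol): F 328, Cl 349, Se 195, Sb 103, I 295.
So from lowest to highest: Sb < Se < I < F < Cl.

Sb, Se, I, F, Cl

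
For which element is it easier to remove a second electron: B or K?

The second ionization energy removes an electron from the +1 ion. For each element: B⁺ still has 2 valence electrons; K⁺ is the bare [Ar] core.
Core electrons are held far more tightly than valence electrons, so K tops the IE_2 order.
Approximate IE_2 values (kJ/mol): B 2427, K 3052.
Putting it together, IE_2: B < K.

B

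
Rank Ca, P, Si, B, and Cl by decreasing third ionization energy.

The third ionization energy removes an electron from the +2 ion. For each element: Ca²⁺ is the bare [Ar] core; P²⁺ still has 3 valence electrons; Si²⁺ still has 2 valence electrons; B²⁺ still has 1 valence electron; Cl²⁺ still has 5 valence electrons.
Pulling an electron out of a noble-gas core costs far more than removing a remaining valence electron, so Ca sits at the high end of IE_3.
Valence configurations: P²⁺ [Ne]3s²3p¹, Si²⁺ [Ne]3s², B²⁺ [He]2s¹, Cl²⁺ [Ne]3s²3p³.
P²⁺ loses a lone 3p electron whereas Si²⁺ must break into a filled 3s² pair, so IE_3(Si) > IE_3(P) even though P has the higher nuclear charge.
Tabulated IE_3 (kJ/mol): Ca 4912, P 2914, Si 3232, B 3660, Cl 3822.
Putting it together, IE_3: P < Si < B < Cl < Ca.

Ca > Cl > B > Si > P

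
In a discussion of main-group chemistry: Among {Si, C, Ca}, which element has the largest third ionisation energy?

Ca

Consider each +2 ion: Si²⁺ still has 2 valence electrons; C²⁺ still has 2 valence electrons; Ca²⁺ is the bare [Ar] core.
Core electrons are held far more tightly than valence electrons, so Ca tops the IE_3 order.
Valence configurations: Si²⁺ [Ne]3s², C²⁺ [He]2s².
Tabulated IE_3 (kJ/mol): Si 3232, C 4620, Ca 4912.
So the third ionization energies run Si < C < Ca.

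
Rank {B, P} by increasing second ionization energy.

IE_2 is the cost of taking one more electron from the +1 cation: B⁺ still has 2 valence electrons; P⁺ still has 4 valence electrons.
All are still removing valence electrons, so compare the +1 ions as you would atoms: IE_2 generally rises across a period (higher Z_eff) and falls down a group (larger shell), subject to the usual subshell exceptions.
Valence configurations: B⁺ [He]2s², P⁺ [Ne]3s²3p².
Tabulated IE_2 (kJ/mol): B 2427, P 1907.
Hence IE_2: P < B.

P, B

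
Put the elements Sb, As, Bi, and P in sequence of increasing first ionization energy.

Bi < Sb < As < P

P is in period 3, group 15; As is in period 4, group 15; Sb is in period 5, group 15; Bi is in period 6, group 15.
Across a period the outer electron is held more tightly (higher IE₁); down a group it sits in a higher shell, more shielded, and comes off more easily.
All are in group 15, so first ionization energy increases up the group.
So from lowest to highest: Bi < Sb < As < P.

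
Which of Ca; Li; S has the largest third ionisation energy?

Li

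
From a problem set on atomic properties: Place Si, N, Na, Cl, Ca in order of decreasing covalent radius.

Ca > Na > Si > Cl > N

N is in period 2, group 15; Na is in period 3, group 1; Si is in period 3, group 14; Cl is in period 3, group 17; Ca is in period 4, group 2.
Radius decreases left→right (rising Z_eff, same n) and increases top→bottom (higher n).
Here both period and group differ, so the two effects have to be weighed against each other.
Cl > N: period and group pull opposite ways; the down-group shift dominates (99 vs 71 pm).
Si > Cl: both are in period 3; the period trend gives Si the larger value.
Na > Si: both are in period 3; the period trend gives Na the larger value.
Ca > Na: the two effects oppose for this pair; the down-group effect wins (171 vs 155 pm).
Tabulated atomic radius (pm): N 71, Na 155, Si 116, Cl 99, Ca 171.
So from largest to smallest: Ca > Na > Si > Cl > N.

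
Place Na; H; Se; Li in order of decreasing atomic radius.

Na, Li, Se, H

H is in period 1, group 1; Li is in period 2, group 1; Na is in period 3, group 1; Se is in period 4, group 16.
Atomic radius shrinks across a period as nuclear charge pulls the same shell inward, and grows down a group as new shells are added.
These span different periods and groups, so the two trends combine.
Se > H: period and group pull opposite ways; the down-group shift dominates (116 vs 32 pm).
Li > Se: the two effects oppose for this pair; the across-period effect wins (133 vs 116 pm).
Na > Li: Na sits below Li in group 1, so the down-group effect alone puts Na larger.
Tabulated atomic radius (pm): H 32, Li 133, Na 155, Se 116.
So from largest to smallest: Na > Li > Se > H.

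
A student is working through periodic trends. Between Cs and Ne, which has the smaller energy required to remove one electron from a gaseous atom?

Cs

Ne is in period 2, group 18; Cs is in period 6, group 1.
Across a period the outer electron is held more tightly (higher IE₁); down a group it sits in a higher shell, more shielded, and comes off more easily.
Here both period and group differ, so the two effects have to be weighed against each other.
Ne > Cs: relative to Cs, both the across-period and down-group shifts push Ne's first ionization energy up.
Approximate values (kJ/mol): Ne 2081, Cs 376.
So Cs has the smaller energy required to remove one electron from a gaseous atom (Cs < Ne).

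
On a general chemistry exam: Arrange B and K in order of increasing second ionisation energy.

B < K

After 1 electron has been removed, what remains? B⁺ still has 2 valence electrons; K⁺ is the bare [Ar] core.
Pulling an electron out of a noble-gas core costs far more than removing a remaining valence electron, so K sits at the high end of IE_2.
Tabulated IE_2 (kJ/mol): B 2427, K 3052.
Hence IE_2: B < K.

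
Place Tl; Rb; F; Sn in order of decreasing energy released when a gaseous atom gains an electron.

Adding an electron releases more energy for atoms nearer the top right (short of the noble gases).
Here both period and group differ, so the two effects have to be weighed against each other.
Rb > Tl: period and group pull opposite ways; the down-group shift dominates (47 vs 19 kJ/mol).
Sn > Rb: Sn lies to the right of Rb in period 5, so the across-period effect alone puts Sn higher.
F > Sn: relative to Sn, both the across-period and down-group shifts push F's electron affinity up.
For reference (kJ/mol): F 328, Rb 47, Sn 107, Tl 19.
So from highest to lowest: F > Sn > Rb > Tl.

F > Sn > Rb > Tl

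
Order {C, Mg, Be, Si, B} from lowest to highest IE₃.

Si, B, C, Mg, Be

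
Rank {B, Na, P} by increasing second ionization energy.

The second ionization energy removes an electron from the +1 ion. For each element: B⁺ still has 2 valence electrons; Na⁺ is the bare [Ne] core; P⁺ still has 4 valence electrons.
Breaking into a closed-shell core is much more expensive than removing a leftover valence electron — Na has the largest IE_2 here.
Valence configurations: B⁺ [He]2s², P⁺ [Ne]3s²3p².
The numbers (kJ/mol): B 2427, Na 4562, P 1907.
So the second ionization energies run P < B < Na.

P, B, Na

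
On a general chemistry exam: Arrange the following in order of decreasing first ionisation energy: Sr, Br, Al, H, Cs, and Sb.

H > Br > Sb > Al > Sr > Cs

H is in period 1, group 1; Al is in period 3, group 13; Br is in period 4, group 17; Sr is in period 5, group 2; Sb is in period 5, group 15; Cs is in period 6, group 1.
Across a period the outer electron is held more tightly (higher IE₁); down a group it sits in a higher shell, more shielded, and comes off more easily.
These span different periods and groups, so the two trends combine.
Sr > Cs: both effects reinforce here, so Sr is clearly the higher of the two.
Al > Sr: relative to Sr, both the across-period and down-group shifts push Al's first ionization energy up.
Sb > Al: the two effects oppose for this pair; the across-period effect wins (831 vs 578 kJ/mol).
Br > Sb: both effects reinforce here, so Br is clearly the higher of the two.
H > Br: the two effects oppose for this pair; the down-group effect wins (1312 vs 1140 kJ/mol).
For reference (kJ/mol): H 1312, Al 578, Br 1140, Sr 550, Sb 831, Cs 376.
So from highest to lowest: H > Br > Sb > Al > Sr > Cs.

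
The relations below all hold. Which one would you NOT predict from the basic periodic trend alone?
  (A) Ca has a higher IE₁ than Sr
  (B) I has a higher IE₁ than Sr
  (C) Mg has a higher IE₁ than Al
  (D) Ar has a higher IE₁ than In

The general trend: IE₁ increases across a period and decreases down a group.
(A) Ca (period 4, group 2) vs Sr (period 5, group 2): the stated order agrees with the simple trend.
(B) I (period 5, group 17) vs Sr (period 5, group 2): the stated order agrees with the simple trend.
(C) Mg (period 3, group 2) vs Al (period 3, group 13): the stated order contradicts the simple trend.
(D) Ar (period 3, group 18) vs In (period 5, group 13): the stated order agrees with the simple trend.
The exception is (C): Al's single 3p electron is easier to remove than one from Mg's filled 3s².

(C)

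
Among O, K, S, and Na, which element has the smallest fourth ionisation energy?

After 3 electrons have been removed, what remains? O³⁺ still has 3 valence electrons; K³⁺ is already 2 electrons into the core; S³⁺ still has 3 valence electrons; Na³⁺ is already 2 electrons into the core.
Usually core removal costs more than valence removal, but here the competition is close: a tightly held n=2 valence electron can cost more to remove than an n=3 core electron, so the actual values have to decide it.
Valence configurations: O³⁺ [He]2s²2p¹, S³⁺ [Ne]3s²3p¹.
Approximate IE_4 values (kJ/mol): O 7469, K 5877, S 4556, Na 9543.
Hence IE_4: S < K < O < Na.

S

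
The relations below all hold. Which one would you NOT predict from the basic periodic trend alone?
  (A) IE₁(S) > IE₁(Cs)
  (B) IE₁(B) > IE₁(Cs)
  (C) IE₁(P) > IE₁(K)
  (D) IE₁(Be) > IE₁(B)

(D)

The general trend: IE₁ increases across a period and decreases down a group.
(A) S (period 3, group 16) vs Cs (period 6, group 1): the stated order agrees with the simple trend.
(B) B (period 2, group 13) vs Cs (period 6, group 1): the stated order agrees with the simple trend.
(C) P (period 3, group 15) vs K (period 4, group 1): the stated order agrees with the simple trend.
(D) Be (period 2, group 2) vs B (period 2, group 13): the stated order contradicts the simple trend.
The exception is (D): removing B's lone 2p electron is easier than breaking Be's filled 2s².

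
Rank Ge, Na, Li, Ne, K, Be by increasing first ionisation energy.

K < Na < Li < Ge < Be < Ne

Removing the outermost electron gets harder across a period and easier down a group.
Here both period and group differ, so the two effects have to be weighed against each other.
Na > K: they share group 1; the group trend gives Na the larger value.
Li > Na: they share group 1; the group trend gives Li the larger value.
Ge > Li: period and group pull opposite ways; the across-period shift dominates (762 vs 520 kJ/mol).
Be > Ge: the two effects oppose for this pair; the down-group effect wins (900 vs 762 kJ/mol).
Ne > Be: Ne lies to the right of Be in period 2, so the across-period effect alone puts Ne higher.
Approximate values (kJ/mol): Li 520, Be 900, Ne 2081, Na 496, K 419, Ge 762.
So from lowest to highest: K < Na < Li < Ge < Be < Ne.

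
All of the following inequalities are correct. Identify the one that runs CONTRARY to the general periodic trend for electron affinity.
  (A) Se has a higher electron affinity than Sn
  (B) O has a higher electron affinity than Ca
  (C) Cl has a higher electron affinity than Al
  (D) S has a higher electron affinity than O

(D)

The general trend: electron affinity increases across a period and decreases down a group.
(A) Se (period 4, group 16) vs Sn (period 5, group 14): the stated order agrees with the simple trend.
(B) O (period 2, group 16) vs Ca (period 4, group 2): the stated order agrees with the simple trend.
(C) Cl (period 3, group 17) vs Al (period 3, group 13): the stated order agrees with the simple trend.
(D) S (period 3, group 16) vs O (period 2, group 16): the stated order contradicts the simple trend.
The exception is (D): the compact 2p subshell of O repels the added electron more than S's larger 3p does.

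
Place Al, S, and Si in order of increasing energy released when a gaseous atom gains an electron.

Electron affinity generally becomes more exothermic across a period toward the halogens and less exothermic down a group.
All lie in period 3, so electron affinity increases left to right.
So from lowest to highest: Al < Si < S.

Al < Si < S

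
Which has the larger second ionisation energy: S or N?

N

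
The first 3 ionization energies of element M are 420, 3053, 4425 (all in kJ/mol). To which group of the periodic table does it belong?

Look for the largest jump between consecutive ionization energies: IE2/IE1 ≈ 7.3, far larger than any earlier ratio.
That jump marks the point where a core electron is being removed. So the atom has 1 valence electron.
A main-group element with 1 valence electron is in group 1.

Group 1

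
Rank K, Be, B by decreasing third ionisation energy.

Be, K, B

After 2 electrons have been removed, what remains? K²⁺ is already 1 electron into the core; Be²⁺ is the bare [He] core; B²⁺ still has 1 valence electron.
Core electrons are held far more tightly than valence electrons, so K and Be top the IE_3 order.
Approximate IE_3 values (kJ/mol): K 4420, Be 14849, B 3660.
Hence IE_3: B < K < Be.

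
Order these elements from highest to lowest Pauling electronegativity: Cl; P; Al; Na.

Cl > P > Al > Na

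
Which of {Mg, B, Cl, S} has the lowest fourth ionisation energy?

The fourth ionization energy removes an electron from the +3 ion. For each element: Mg³⁺ is already 1 electron into the core; B³⁺ is the bare [He] core; Cl³⁺ still has 4 valence electrons; S³⁺ still has 3 valence electrons.
Core electrons are held far more tightly than valence electrons, so Mg and B top the IE_4 order.
Valence configurations: Cl³⁺ [Ne]3s²3p², S³⁺ [Ne]3s²3p¹.
Approximate IE_4 values (kJ/mol): Mg 10543, B 25026, Cl 5159, S 4556.
Hence IE_4: S < Cl < Mg < B.

S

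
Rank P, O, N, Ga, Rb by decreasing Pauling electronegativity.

N is in period 2, group 15; O is in period 2, group 16; P is in period 3, group 15; Ga is in period 4, group 13; Rb is in period 5, group 1.
Atoms toward the upper right of the periodic table pull bonding electrons most strongly.
Here both period and group differ, so the two effects have to be weighed against each other.
Ga > Rb: relative to Rb, both the across-period and down-group shifts push Ga's electronegativity up.
P > Ga: both effects reinforce here, so P is clearly the higher of the two.
N > P: N sits above P in group 15, so the down-group effect alone puts N higher.
O > N: O lies to the right of N in period 2, so the across-period effect alone puts O higher.
Approximate values (Pauling): N 3.04, O 3.44, P 2.19, Ga 1.81, Rb 0.82.
So from highest to lowest: O > N > P > Ga > Rb.

O, N, P, Ga, Rb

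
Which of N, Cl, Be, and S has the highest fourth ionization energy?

Be

The fourth ionization energy removes an electron from the +3 ion. For each element: N³⁺ still has 2 valence electrons; Cl³⁺ still has 4 valence electrons; Be³⁺ is already 1 electron into the core; S³⁺ still has 3 valence electrons.
Core electrons are held far more tightly than valence electrons, so Be tops the IE_4 order.
Valence configurations: N³⁺ [He]2s², Cl³⁺ [Ne]3s²3p², S³⁺ [Ne]3s²3p¹.
Approximate IE_4 values (kJ/mol): N 7475, Cl 5159, Be 21007, S 4556.
Hence IE_4: S < Cl < N < Be.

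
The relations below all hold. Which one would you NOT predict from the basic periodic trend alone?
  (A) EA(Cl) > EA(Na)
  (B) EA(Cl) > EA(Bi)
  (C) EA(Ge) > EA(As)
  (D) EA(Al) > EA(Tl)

(C)

The general trend: electron affinity increases across a period and decreases down a group.
(A) Cl (period 3, group 17) vs Na (period 3, group 1): the stated order agrees with the simple trend.
(B) Cl (period 3, group 17) vs Bi (period 6, group 15): the stated order agrees with the simple trend.
(C) Ge (period 4, group 14) vs As (period 4, group 15): the stated order contradicts the simple trend.
(D) Al (period 3, group 13) vs Tl (period 6, group 13): the stated order agrees with the simple trend.
The exception is (C): adding an electron to As's half-filled 4p³ is unfavourable, so Ge (4p²) has the more exothermic EA.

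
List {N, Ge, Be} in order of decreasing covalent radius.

Be is in period 2, group 2; N is in period 2, group 15; Ge is in period 4, group 14.
Moving right in a period, electrons are added to the same shell under a stronger nuclear pull, so atoms get smaller; moving down, a new shell is opened and atoms get larger.
These span different periods and groups, so the two trends combine.
Be > N: Be lies to the left of N in period 2, so the across-period effect alone puts Be larger.
Ge > Be: the two effects oppose for this pair; the down-group effect wins (121 vs 102 pm).
Tabulated atomic radius (pm): Be 102, N 71, Ge 121.
So from largest to smallest: Ge > Be > N.

Ge, Be, N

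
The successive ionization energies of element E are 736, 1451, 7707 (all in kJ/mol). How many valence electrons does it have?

Look for the largest jump between consecutive ionization energies: IE3/IE2 ≈ 5.3, far larger than any earlier ratio.
That jump marks the point where a core electron is being removed. So the atom has 2 valence electrons.

2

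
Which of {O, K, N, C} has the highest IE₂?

IE_2 is the cost of taking one more electron from the +1 cation: O⁺ still has 5 valence electrons; K⁺ is the bare [Ar] core; N⁺ still has 4 valence electrons; C⁺ still has 3 valence electrons.
Usually core removal costs more than valence removal, but here the competition is close: a tightly held n=2 valence electron can cost more to remove than an n=3 core electron, so the actual values have to decide it.
Valence configurations: O⁺ [He]2s²2p³, N⁺ [He]2s²2p², C⁺ [He]2s²2p¹.
Approximate IE_2 values (kJ/mol): O 3388, K 3052, N 2856, C 2353.
So the second ionization energies run C < N < K < O.

O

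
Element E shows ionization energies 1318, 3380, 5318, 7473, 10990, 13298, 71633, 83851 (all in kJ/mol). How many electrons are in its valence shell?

Look for the largest jump between consecutive ionization energies: IE7/IE6 ≈ 5.4, far larger than any earlier ratio.
That jump marks the point where a core electron is being removed. So the atom has 6 valence electrons.

6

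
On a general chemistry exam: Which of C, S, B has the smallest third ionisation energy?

S

After 2 electrons have been removed, what remains? C²⁺ still has 2 valence electrons; S²⁺ still has 4 valence electrons; B²⁺ still has 1 valence electron.
All are still removing valence electrons, so compare the +2 ions as you would atoms: IE_3 generally rises across a period (higher Z_eff) and falls down a group (larger shell), subject to the usual subshell exceptions.
Valence configurations: C²⁺ [He]2s², S²⁺ [Ne]3s²3p², B²⁺ [He]2s¹.
Approximate IE_3 values (kJ/mol): C 4620, S 3357, B 3660.
Putting it together, IE_3: S < B < C.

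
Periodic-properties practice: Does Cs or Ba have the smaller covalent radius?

Ba

Atomic radius shrinks across a period as nuclear charge pulls the same shell inward, and grows down a group as new shells are added.
All lie in period 6, so atomic radius increases right to left.
So Ba has the smaller covalent radius (Ba < Cs).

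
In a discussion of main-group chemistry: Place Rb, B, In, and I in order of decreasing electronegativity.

I > B > In > Rb

B is in period 2, group 13; Rb is in period 5, group 1; In is in period 5, group 13; I is in period 5, group 17.
EN rises left→right (higher Z_eff, smaller atoms) and falls top→bottom (larger, more shielded atoms).
Neither a single period nor a single group — weigh both effects.
In > Rb: In lies to the right of Rb in period 5, so the across-period effect alone puts In higher.
B > In: they share group 13; the group trend gives B the larger value.
I > B: period and group pull opposite ways; the across-period shift dominates (2.66 vs 2.04).
Approximate values (Pauling): B 2.04, Rb 0.82, In 1.78, I 2.66.
So from highest to lowest: I > B > In > Rb.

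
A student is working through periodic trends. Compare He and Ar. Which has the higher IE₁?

He is in period 1, group 18; Ar is in period 3, group 18.
First ionization energy rises across a period (greater Z_eff holds electrons more tightly) and falls down a group (valence electrons are farther from the nucleus).
All are in group 18, so first ionization energy increases up the group.
So He has the higher IE₁ (He > Ar).

He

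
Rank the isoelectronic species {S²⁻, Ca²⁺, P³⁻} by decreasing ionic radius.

P³⁻ > S²⁻ > Ca²⁺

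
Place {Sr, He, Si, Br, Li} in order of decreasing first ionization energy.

IE₁ increases left→right with effective nuclear charge and decreases top→bottom as the valence shell moves farther out.
Neither a single period nor a single group — weigh both effects.
Sr > Li: period and group pull opposite ways; the across-period shift dominates (550 vs 520 kJ/mol).
Si > Sr: relative to Sr, both the across-period and down-group shifts push Si's first ionization energy up.
Br > Si: the two effects oppose for this pair; the across-period effect wins (1140 vs 786 kJ/mol).
He > Br: both effects reinforce here, so He is clearly the higher of the two.
Approximate values (kJ/mol): He 2372, Li 520, Si 786, Br 1140, Sr 550.
So from highest to lowest: He > Br > Si > Sr > Li.

He, Br, Si, Sr, Li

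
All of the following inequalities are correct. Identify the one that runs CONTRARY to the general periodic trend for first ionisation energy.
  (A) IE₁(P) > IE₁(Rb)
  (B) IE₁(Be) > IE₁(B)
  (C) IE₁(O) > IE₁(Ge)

The general trend: first ionisation energy increases across a period and decreases down a group.
(A) P (period 3, group 15) vs Rb (period 5, group 1): the stated order agrees with the simple trend.
(B) Be (period 2, group 2) vs B (period 2, group 13): the stated order contradicts the simple trend.
(C) O (period 2, group 16) vs Ge (period 4, group 14): the stated order agrees with the simple trend.
The exception is (B): removing B's lone 2p electron is easier than breaking Be's filled 2s².

(B)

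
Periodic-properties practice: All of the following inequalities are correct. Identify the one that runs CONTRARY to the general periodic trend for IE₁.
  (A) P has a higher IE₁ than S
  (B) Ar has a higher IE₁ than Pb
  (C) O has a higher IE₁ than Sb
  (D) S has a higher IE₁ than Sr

(A)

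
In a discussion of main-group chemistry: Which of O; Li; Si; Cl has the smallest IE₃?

Consider each +2 ion: O²⁺ still has 4 valence electrons; Li²⁺ is already 1 electron into the core; Si²⁺ still has 2 valence electrons; Cl²⁺ still has 5 valence electrons.
Core electrons are held far more tightly than valence electrons, so Li tops the IE_3 order.
Valence configurations: O²⁺ [He]2s²2p², Si²⁺ [Ne]3s², Cl²⁺ [Ne]3s²3p³.
Approximate IE_3 values (kJ/mol): O 5300, Li 11815, Si 3232, Cl 3822.
So the third ionization energies run Si < Cl < O < Li.

Si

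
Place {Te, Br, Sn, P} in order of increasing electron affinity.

P is in period 3, group 15; Br is in period 4, group 17; Sn is in period 5, group 14; Te is in period 5, group 16.
EA tends to increase across a period and decrease down a group, though the pattern is less regular than for IE or radius.
Here both period and group differ, so the two effects have to be weighed against each other.
Sn > P: this pair runs against the simple trend — see the exception note.
Te > Sn: both are in period 5; the period trend gives Te the larger value.
Br > Te: both effects reinforce here, so Br is clearly the higher of the two.
Note the exception: Sn has a higher electron affinity than P, contrary to the simple trend — adding an electron to P's half-filled np³ subshell costs electron-pairing energy.
Approximate values (kJ/mol): P 72, Br 325, Sn 107, Te 190.
So from lowest to highest: P < Sn < Te < Br.

P < Sn < Te < Br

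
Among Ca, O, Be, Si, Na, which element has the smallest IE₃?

Si

After 2 electrons have been removed, what remains? Ca²⁺ is the bare [Ar] core; O²⁺ still has 4 valence electrons; Be²⁺ is the bare [He] core; Si²⁺ still has 2 valence electrons; Na²⁺ is already 1 electron into the core.
Usually core removal costs more than valence removal, but here the competition is close: a tightly held n=2 valence electron can cost more to remove than an n=3 core electron, so the actual values have to decide it.
Valence configurations: O²⁺ [He]2s²2p², Si²⁺ [Ne]3s².
Tabulated IE_3 (kJ/mol): Ca 4912, O 5300, Be 14849, Si 3232, Na 6910.
Overall IE_3 order: Si < Ca < O < Na < Be.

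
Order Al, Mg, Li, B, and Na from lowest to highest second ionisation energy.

Mg < Al < B < Na < Li

After 1 electron has been removed, what remains? Al⁺ still has 2 valence electrons; Mg⁺ still has 1 valence electron; Li⁺ is the bare [He] core; B⁺ still has 2 valence electrons; Na⁺ is the bare [Ne] core.
Breaking into a closed-shell core is much more expensive than removing a leftover valence electron — Na and Li have the largest IE_2 here.
Valence configurations: Al⁺ [Ne]3s², Mg⁺ [Ne]3s¹, B⁺ [He]2s².
Approximate IE_2 values (kJ/mol): Al 1817, Mg 1451, Li 7298, B 2427, Na 4562.
Hence IE_2: Mg < Al < B < Na < Li.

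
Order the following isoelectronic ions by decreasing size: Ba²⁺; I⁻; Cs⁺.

All of these have 54 electrons, so size is governed by nuclear charge alone: the more protons, the stronger the pull on the same electron cloud, and the smaller the ion.
Nuclear charges: Ba²⁺ (Z=56), Cs⁺ (Z=55), I⁻ (Z=53).
Largest to smallest: I⁻ > Cs⁺ > Ba²⁺.

I⁻, Cs⁺, Ba²⁺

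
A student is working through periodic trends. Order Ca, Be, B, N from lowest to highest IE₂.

The second ionization energy removes an electron from the +1 ion. For each element: Ca⁺ still has 1 valence electron; Be⁺ still has 1 valence electron; B⁺ still has 2 valence electrons; N⁺ still has 4 valence electrons.
All are still removing valence electrons, so compare the +1 ions as you would atoms: IE_2 generally rises across a period (higher Z_eff) and falls down a group (larger shell), subject to the usual subshell exceptions.
Valence configurations: Ca⁺ [Ar]4s¹, Be⁺ [He]2s¹, B⁺ [He]2s², N⁺ [He]2s²2p².
Approximate IE_2 values (kJ/mol): Ca 1145, Be 1757, B 2427, N 2856.
Putting it together, IE_2: Ca < Be < B < N.

Ca, Be, B, N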